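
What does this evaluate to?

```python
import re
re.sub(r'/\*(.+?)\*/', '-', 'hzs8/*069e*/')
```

'hzs8-'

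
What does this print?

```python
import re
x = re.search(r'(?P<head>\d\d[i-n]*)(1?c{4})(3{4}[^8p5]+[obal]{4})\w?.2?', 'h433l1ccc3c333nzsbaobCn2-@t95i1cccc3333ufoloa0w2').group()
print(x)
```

95i1cccc3333ufoloa0w2

The pattern matches a digit, then a digit, then zero or more of a character in [i-n] (captured as 'head'); then optionally a literal '1', then exactly 4 of the literal 'c' (captured); then exactly 4 of a literal '3', then one or more of any character except [8p5], then exactly 4 of one of [obal] (captured); then optionally a word character, then any character, then optionally a literal '2'.
`re.search` tries every starting position until one works.
The match spans [27:48] → '95i1cccc3333ufoloa0w2'.
Captured: group 1 = '95i', group 2 = '1cccc', group 3 = '3333ufoloa'.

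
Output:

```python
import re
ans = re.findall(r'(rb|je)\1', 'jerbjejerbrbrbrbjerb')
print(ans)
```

`\1` has to match the exact text group 1 already captured.
Walking the string: at [4:8] match 'jeje', group 1 = 'je'; at [8:12] match 'rbrb', group 1 = 'rb'; at [12:16] match 'rbrb', group 1 = 'rb'.
One capturing group, so `findall` returns just the captured substring from each match — 3 in all.

['je', 'rb', 'rb']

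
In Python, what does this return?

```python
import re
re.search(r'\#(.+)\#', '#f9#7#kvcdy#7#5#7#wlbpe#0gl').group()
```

'#f9#7#kvcdy#7#5#7#wlbpe#'

The match spans [0:24] → '#f9#7#kvcdy#7#5#7#wlbpe#'.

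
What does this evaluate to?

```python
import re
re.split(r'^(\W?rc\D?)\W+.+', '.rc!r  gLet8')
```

['', '.rc', '']

Pattern: anchored at the start of the string; then optionally a non-word character, then the literal 'rc', then optionally a non-digit (captured); then one or more of a non-word character; then one or more of any character.
The group in the pattern means `split` returns the separators' captures alongside the pieces.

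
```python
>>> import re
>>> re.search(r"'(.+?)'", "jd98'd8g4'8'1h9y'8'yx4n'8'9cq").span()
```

With the lazy modifier that quantifier settles for the fewest repetitions that let the rest of the pattern succeed (the atoms after it are unaffected and can still be greedy).
`re.search` tries every starting position until one works.
The match spans [4:10] → "'d8g4'".
Captured: group 1 = 'd8g4'.

(4, 10)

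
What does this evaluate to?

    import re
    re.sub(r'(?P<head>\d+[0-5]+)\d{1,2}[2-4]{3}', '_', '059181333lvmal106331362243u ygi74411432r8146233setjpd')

'_lvmal_u ygi_r_setjpd'

Pattern: one or more of a digit, then one or more of a character in [0-5] (captured as 'head'); then 1 to 2 of a digit, then exactly 3 of a character in [2-4].
Matches: at [0:9] → '059181333'; at [14:26] → '106331362243'; at [31:39] → '74411432'; at [40:47] → '8146233'.
`sub` substitutes '_' at each match site.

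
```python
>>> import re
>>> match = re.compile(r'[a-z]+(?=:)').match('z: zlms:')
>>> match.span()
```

The `(?=…)`/`(?<=…)` assertion just peeks at neighbouring text; it doesn't advance the match position.
With `match`, the pattern is implicitly anchored at the beginning.
The match spans [0:1] → 'z'.

(0, 1)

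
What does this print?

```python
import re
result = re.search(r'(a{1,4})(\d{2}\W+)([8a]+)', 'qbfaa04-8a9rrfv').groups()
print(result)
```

('aa', '04-', '8a')

This matches 1 to 4 of a literal 'a' (captured); then exactly 2 of a digit, then one or more of a non-word character (captured); then one or more of one of [8a] (captured).
`re.search` tries every starting position until one works.
The match spans [3:10] → 'aa04-8a'.
Captured: group 1 = 'aa', group 2 = '04-', group 3 = '8a'.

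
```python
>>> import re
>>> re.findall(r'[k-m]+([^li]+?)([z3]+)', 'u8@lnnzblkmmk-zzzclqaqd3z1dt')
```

[('nn', 'z'), ('-', 'zzz'), ('qaqd', '3z')]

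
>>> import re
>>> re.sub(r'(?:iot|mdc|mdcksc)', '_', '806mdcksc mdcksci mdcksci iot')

Branches in `(...|...)` are attempted left-to-right; the first branch that allows the whole pattern to succeed is taken.
Matches: at [3:6] → 'mdc'; at [10:13] → 'mdc'; at [18:21] → 'mdc'; at [26:29] → 'iot'.
`sub` substitutes '_' at each match site.

'806_ksc _ksci _ksci _'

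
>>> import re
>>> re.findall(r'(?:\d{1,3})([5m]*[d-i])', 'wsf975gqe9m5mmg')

Pattern: 1 to 3 of a digit (non-capturing group); then zero or more of one of [5m], then a character in [d-i] (captured).
Because there's exactly one group, `findall` drops the full match and keeps group 1 from each hit.

['g', 'm5mmg']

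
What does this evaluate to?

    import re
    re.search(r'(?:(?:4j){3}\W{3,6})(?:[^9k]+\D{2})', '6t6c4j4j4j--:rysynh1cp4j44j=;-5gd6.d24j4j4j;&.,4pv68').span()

Pattern: the literal '4j' repeated 3 times, then 3 to 6 of a non-word character (non-capturing group); then one or more of any character except [9k], then exactly 2 of a non-digit (non-capturing group).
The match spans [4:50] → '4j4j4j--:rysynh1cp4j44j=;-5gd6.d24j4j4j;&.,4pv'.

(4, 50)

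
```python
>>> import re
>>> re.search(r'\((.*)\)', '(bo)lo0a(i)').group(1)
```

The match spans [0:11] → '(bo)lo0a(i)'.
Captured: group 1 = 'bo)lo0a(i'.

'bo)lo0a(i'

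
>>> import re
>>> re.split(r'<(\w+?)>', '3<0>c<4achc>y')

The group in the pattern means `split` returns the separators' captures alongside the pieces.

['3', '0', 'c', '4achc', 'y']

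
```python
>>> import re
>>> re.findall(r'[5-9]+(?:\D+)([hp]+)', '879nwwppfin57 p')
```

['p', 'p']

With a single group, `findall` returns only what that group captured — 2 items.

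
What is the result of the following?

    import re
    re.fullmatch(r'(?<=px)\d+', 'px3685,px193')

For `fullmatch`, every character of the input must be accounted for by the pattern.
Here there's no way to consume every character, so the call returns None.

None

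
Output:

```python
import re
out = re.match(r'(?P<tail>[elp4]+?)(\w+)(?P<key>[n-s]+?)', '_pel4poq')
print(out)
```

None

This matches one or more of one of [elp4] (lazy) (captured as 'tail'); then one or more of a word character (captured); then one or more of a character in [n-s] (lazy) (captured as 'key').
`match` is anchored at position 0; if the pattern doesn't fit there, it returns None.
Here the pattern fails at index 0, so the call returns None.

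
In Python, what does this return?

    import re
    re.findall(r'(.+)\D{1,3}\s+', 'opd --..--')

['op']

The pattern matches one or more of any character (captured); then 1 to 3 of a non-digit, then one or more of whitespace.
Because there's exactly one group, `findall` drops the full match and keeps group 1 from the one hit.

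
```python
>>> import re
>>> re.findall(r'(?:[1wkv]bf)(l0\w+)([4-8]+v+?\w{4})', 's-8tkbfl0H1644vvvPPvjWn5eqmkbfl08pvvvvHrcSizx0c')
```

[('l0H164', '4vvvPP')]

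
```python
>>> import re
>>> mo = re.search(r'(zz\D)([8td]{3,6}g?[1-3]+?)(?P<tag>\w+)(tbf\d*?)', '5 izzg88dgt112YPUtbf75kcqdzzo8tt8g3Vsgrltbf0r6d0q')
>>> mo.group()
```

This matches the literal 'z', then a literal 'z', then a non-digit (captured); then 3 to 6 of one of [8td], then optionally the literal 'g', then one or more of a character in [1-3] (lazy) (captured); then one or more of a word character (captured as 'tag'); then the literal 'tbf', then zero or more of a digit (lazy) (captured).
With the lazy modifier that quantifier settles for the fewest repetitions that let the rest of the pattern succeed (the atoms after it are unaffected and can still be greedy).
`re.search` tries every starting position until one works.
The match spans [26:43] → 'zzo8tt8g3Vsgrltbf'.
Captured: group 1 = 'zzo', group 2 = '8tt8g3', group 3 = 'Vsgrl', group 4 = 'tbf'.

'zzo8tt8g3Vsgrltbf'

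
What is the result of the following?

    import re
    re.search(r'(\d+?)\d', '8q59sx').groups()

('5',)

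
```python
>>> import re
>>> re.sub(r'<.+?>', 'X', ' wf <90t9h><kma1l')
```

Matches: at [4:11] → '<90t9h>'.
Every occurrence is swapped for 'X'.

' wf X<kma1l'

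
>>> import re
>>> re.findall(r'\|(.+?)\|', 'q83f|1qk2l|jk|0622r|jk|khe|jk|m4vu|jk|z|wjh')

['1qk2l', '0622r', 'khe', 'm4vu', 'z']

Because the quantifier is non-greedy, it stops expanding at the earliest point where the rest of the pattern can succeed.
With a single group, `findall` returns only what that group captured — 5 items.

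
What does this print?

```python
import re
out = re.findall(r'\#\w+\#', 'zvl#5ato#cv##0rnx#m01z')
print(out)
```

['#5ato#', '#0rnx#']

Matches: at [3:9] → '#5ato#'; at [12:18] → '#0rnx#'.
`findall` yields the raw match text (2 of them) because the pattern has no groups.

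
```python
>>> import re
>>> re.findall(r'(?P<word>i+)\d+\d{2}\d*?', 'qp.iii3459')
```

['iii']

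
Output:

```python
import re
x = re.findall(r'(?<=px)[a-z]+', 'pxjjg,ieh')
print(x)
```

['jjg']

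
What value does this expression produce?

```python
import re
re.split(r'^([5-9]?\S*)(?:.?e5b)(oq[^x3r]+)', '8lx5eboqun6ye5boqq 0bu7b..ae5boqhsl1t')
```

['', '8lx5eboqun6y', 'oqq 0bu7b..ae5boqhsl1t', '']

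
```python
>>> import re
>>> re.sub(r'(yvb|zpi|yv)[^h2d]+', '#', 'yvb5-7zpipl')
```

`sub` substitutes '#' at each match site.

'#'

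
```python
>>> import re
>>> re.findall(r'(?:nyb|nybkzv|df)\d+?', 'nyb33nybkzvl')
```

Matches: at [0:4] → 'nyb3'.
With no groups in the pattern, `findall` gives back each whole match — 1 here.

['nyb3']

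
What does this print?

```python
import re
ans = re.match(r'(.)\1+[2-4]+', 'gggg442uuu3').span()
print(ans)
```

`\1` has to match the exact text group 1 already captured.
`re.match` won't scan ahead — the pattern has to work from the very first character.
The match spans [0:7] → 'gggg442'.
Captured: group 1 = 'g'.

(0, 7)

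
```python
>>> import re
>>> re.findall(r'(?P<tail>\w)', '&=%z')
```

The pattern matches a word character (captured as 'tail').
Matches: at [3:4] match 'z', group 1 = 'z'.
Because there's exactly one group, `findall` drops the full match and keeps group 1 from the one hit.

['z']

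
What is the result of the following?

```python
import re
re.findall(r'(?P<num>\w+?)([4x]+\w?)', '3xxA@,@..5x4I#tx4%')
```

Pattern: one or more of a word character (lazy) (captured as 'num'); then one or more of one of [4x], then optionally a word character (captured).
Lazy quantifiers expand one character at a time until the remainder of the pattern can match.
Scanning left to right: at [0:4] match '3xxA', groups = ('3', 'xxA'); at [9:13] match '5x4I', groups = ('5', 'x4I'); at [14:17] match 'tx4', groups = ('t', 'x4').
Multiple groups make `findall` return tuples — one 2-tuple for each match.

[('3', 'xxA'), ('5', 'x4I'), ('t', 'x4')]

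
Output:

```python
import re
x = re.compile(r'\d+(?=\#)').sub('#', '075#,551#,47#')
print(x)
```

The positive lookaround only admits positions where the adjacent text matches; those characters stay outside the span.
`sub` substitutes '#' at each match site.

##,##,##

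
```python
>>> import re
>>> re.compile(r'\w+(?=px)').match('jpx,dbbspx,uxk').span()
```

(0, 1)

The lookaround is zero-width — it requires the adjacent text to match without consuming it, so the asserted text isn't part of the match.
`match` is anchored at position 0; if the pattern doesn't fit there, it returns None.
The match spans [0:1] → 'j'.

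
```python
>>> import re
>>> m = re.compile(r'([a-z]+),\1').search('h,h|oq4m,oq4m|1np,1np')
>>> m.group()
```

'h,h'

The backreference `\1` re-matches whatever the first group consumed, character for character.
The match spans [0:3] → 'h,h'.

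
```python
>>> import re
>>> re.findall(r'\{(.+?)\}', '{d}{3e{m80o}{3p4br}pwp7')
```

Lazy quantifiers expand one character at a time until the remainder of the pattern can match.
Walking the string: at [0:3] match '{d}', group 1 = 'd'; at [3:12] match '{3e{m80o}', group 1 = '3e{m80o'; at [12:19] match '{3p4br}', group 1 = '3p4br'.
`findall` collects group 1 from each match (3 total).

['d', '3e{m80o', '3p4br']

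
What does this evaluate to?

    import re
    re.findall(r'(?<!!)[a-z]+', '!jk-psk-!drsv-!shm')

['k', 'psk', 'rsv', 'hm']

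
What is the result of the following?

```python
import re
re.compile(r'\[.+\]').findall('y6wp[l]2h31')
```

['[l]']

`findall` yields the raw match text (1 of them) because the pattern has no groups.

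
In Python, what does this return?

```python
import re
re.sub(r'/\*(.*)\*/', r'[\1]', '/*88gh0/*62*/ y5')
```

'[88gh0/*62] y5'

Matches: at [0:13] → '/*88gh0/*62*/'.
Each match is replaced using the text its own group 1 captured.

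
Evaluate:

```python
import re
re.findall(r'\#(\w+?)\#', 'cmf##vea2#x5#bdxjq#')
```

Matches: at [4:10] match '#vea2#', group 1 = 'vea2'; at [12:19] match '#bdxjq#', group 1 = 'bdxjq'.
One capturing group, so `findall` returns just the captured substring from each match — 2 in all.

['vea2', 'bdxjq']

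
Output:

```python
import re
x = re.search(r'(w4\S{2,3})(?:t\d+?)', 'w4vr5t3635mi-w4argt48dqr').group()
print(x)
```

The pattern matches the literal 'w4', then 2 to 3 of a non-whitespace character (captured); then the literal 't', then one or more of a digit (lazy) (non-capturing group).
`re.search` tries every starting position until one works.
The match spans [0:7] → 'w4vr5t3'.
Captured: group 1 = 'w4vr5'.

w4vr5t3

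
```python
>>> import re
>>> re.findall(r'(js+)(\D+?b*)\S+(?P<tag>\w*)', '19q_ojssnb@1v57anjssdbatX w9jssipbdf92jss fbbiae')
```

[('jss', 'nb', ''), ('jss', 'i', '')]

Pattern: a literal 'j', then one or more of a literal 's' (captured); then one or more of a non-digit (lazy), then zero or more of the literal 'b' (captured); then one or more of a non-whitespace character; then zero or more of a word character (captured as 'tag').
Walking the string: at [5:25] match 'jssnb@1v57anjssdbatX', groups = ('jss', 'nb', ''); at [28:41] match 'jssipbdf92jss', groups = ('jss', 'i', '').
With 3 capturing groups, `findall` returns a 3-tuple per match.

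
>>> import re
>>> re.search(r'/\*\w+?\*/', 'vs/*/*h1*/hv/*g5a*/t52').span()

(4, 10)

The match spans [4:10] → '/*h1*/'.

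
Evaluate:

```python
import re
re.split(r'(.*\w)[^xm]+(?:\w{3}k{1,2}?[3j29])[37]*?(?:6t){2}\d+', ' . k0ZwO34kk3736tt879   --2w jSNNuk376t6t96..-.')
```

['', ' . k0ZwO34kk3736tt879   --2w j', '..-.']

This matches zero or more of any character, then a word character (captured); then one or more of any character except [xm]; then exactly 3 of a word character, then 1 to 2 of the literal 'k' (lazy), then one of [3j29] (non-capturing group); then zero or more of one of [37] (lazy), then the literal '6t' repeated 2 times, then one or more of a digit.
Because the pattern has a capturing group, `split` also inserts each captured text between the pieces.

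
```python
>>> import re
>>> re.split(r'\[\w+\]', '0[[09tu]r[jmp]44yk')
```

['0[', 'r', '44yk']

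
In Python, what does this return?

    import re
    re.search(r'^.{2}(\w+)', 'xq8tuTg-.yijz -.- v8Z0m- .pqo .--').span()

This matches anchored at the start of the string; then exactly 2 of any character; then one or more of a word character (captured).
`search` walks the string left to right and returns the first match it finds.
The match spans [0:7] → 'xq8tuTg'.
Captured: group 1 = '8tuTg'.

(0, 7)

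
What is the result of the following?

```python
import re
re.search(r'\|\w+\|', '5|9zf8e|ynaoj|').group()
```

'|9zf8e|'

`search` walks the string left to right and returns the first match it finds.
The match spans [1:8] → '|9zf8e|'.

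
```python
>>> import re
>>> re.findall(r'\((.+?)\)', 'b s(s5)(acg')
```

Walking the string: at [3:7] match '(s5)', group 1 = 's5'.
Because there's exactly one group, `findall` drops the full match and keeps group 1 from the one hit.

['s5']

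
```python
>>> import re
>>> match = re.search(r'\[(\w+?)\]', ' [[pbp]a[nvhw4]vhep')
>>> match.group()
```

'[pbp]'

`search` walks the string left to right and returns the first match it finds.
The match spans [2:7] → '[pbp]'.
Captured: group 1 = 'pbp'.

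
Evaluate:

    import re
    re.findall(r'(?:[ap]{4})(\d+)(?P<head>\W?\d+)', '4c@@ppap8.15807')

[('8', '.15807')]

The pattern matches exactly 4 of one of [ap] (non-capturing group); then one or more of a digit (captured); then optionally a non-word character, then one or more of a digit (captured as 'head').
`findall` packs the 2 group values into a tuple for every match.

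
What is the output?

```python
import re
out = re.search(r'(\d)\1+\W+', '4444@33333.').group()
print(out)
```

4444@

The backreference `\1` re-matches whatever the first group consumed, character for character.
`search` walks the string left to right and returns the first match it finds.
The match spans [0:5] → '4444@'.
Captured: group 1 = '4'.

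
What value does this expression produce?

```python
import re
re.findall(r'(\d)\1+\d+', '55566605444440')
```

['5']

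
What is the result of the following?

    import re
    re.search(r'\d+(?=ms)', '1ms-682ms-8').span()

(0, 1)

The positive lookaround only admits positions where the adjacent text matches; those characters stay outside the span.
The match spans [0:1] → '1'.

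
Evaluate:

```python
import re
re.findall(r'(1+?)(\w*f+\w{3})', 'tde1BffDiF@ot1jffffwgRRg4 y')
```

Pattern: one or more of a literal '1' (lazy) (captured); then zero or more of a word character, then one or more of a literal 'f', then exactly 3 of a word character (captured).
With 2 capturing groups, `findall` returns a 2-tuple per match.

[('1', 'BffDiF'), ('1', 'jffffwgR')]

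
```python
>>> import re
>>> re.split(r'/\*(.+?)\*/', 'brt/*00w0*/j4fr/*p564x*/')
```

['brt', '00w0', 'j4fr', 'p564x', '']

The `?` after the quantifier makes it lazy — it takes as little as possible before letting the rest of the pattern try.
`re.split` interleaves the captured-group text with the surrounding fragments.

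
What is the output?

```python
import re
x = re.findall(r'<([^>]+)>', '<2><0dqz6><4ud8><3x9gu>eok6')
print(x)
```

['2', '0dqz6', '4ud8', '3x9gu']

`findall` collects group 1 from each match (4 total).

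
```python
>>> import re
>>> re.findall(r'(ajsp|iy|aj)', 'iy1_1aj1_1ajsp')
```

The regex engine tests alternatives in the order written; an earlier branch that matches wins even if a later one would match more.
Matches: at [0:2] match 'iy', group 1 = 'iy'; at [5:7] match 'aj', group 1 = 'aj'; at [10:14] match 'ajsp', group 1 = 'ajsp'.
With a single group, `findall` returns only what that group captured — 3 items.

['iy', 'aj', 'ajsp']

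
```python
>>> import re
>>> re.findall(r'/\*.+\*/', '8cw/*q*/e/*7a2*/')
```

Matches: at [3:16] → '/*q*/e/*7a2*/'.
No capturing groups, so `findall` returns the 1 full match string.

['/*q*/e/*7a2*/']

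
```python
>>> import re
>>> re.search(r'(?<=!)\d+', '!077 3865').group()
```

'077'

Lookahead/lookbehind check context without consuming it, so the matched span excludes the asserted characters.
The match spans [1:4] → '077'.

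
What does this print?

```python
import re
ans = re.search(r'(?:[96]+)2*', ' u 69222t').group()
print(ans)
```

The pattern matches one or more of one of [96] (non-capturing group); then zero or more of a literal '2'.
`re.search` scans for the first position where the pattern succeeds.
The match spans [3:8] → '69222'.

69222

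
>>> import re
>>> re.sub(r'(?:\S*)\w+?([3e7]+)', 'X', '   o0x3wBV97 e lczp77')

`sub` substitutes 'X' at each match site.

'   X e X'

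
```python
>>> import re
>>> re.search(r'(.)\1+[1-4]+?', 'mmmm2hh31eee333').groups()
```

The match spans [0:5] → 'mmmm2'.
Captured: group 1 = 'm'.

('m',)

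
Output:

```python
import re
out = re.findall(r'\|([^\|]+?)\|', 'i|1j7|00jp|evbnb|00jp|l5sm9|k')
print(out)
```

['1j7', 'evbnb', 'l5sm9']

Scanning left to right: at [1:6] match '|1j7|', group 1 = '1j7'; at [10:17] match '|evbnb|', group 1 = 'evbnb'; at [21:28] match '|l5sm9|', group 1 = 'l5sm9'.
Because there's exactly one group, `findall` drops the full match and keeps group 1 from each hit.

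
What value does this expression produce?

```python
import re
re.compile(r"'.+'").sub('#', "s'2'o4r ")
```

Each match is replaced by '#'.

's#o4r '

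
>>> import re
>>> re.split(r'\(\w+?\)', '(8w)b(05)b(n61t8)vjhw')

Matches to split on: at [0:4] → '(8w)'; at [5:9] → '(05)'; at [10:17] → '(n61t8)'.
The string is cut at each match, leaving 4 pieces.

['', 'b', 'b', 'vjhw']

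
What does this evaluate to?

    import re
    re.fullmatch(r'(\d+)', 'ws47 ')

This matches one or more of a digit (captured).
`re.fullmatch` requires the pattern to consume the entire string.
Here there's no way to consume every character, so the call returns None.

None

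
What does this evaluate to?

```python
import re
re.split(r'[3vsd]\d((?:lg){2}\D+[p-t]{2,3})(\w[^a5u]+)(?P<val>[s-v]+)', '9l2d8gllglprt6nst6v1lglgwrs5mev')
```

`re.split` interleaves the captured-group text with the surrounding fragments.

['9l2d8gllglprt6nst6', 'lglgwrs', '5me', 'v', '']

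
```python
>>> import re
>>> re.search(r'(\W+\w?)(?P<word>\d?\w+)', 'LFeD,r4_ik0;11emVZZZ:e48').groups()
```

This matches one or more of a non-word character, then optionally a word character (captured); then optionally a digit, then one or more of a word character (captured as 'word').
`re.search` scans for the first position where the pattern succeeds.
The match spans [4:11] → ',r4_ik0'.
Captured: group 1 = ',r', group 2 = '4_ik0'.

(',r', '4_ik0')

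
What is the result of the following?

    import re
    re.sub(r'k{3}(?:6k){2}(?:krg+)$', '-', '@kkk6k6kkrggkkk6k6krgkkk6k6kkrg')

'@kkk6k6kkrggkkk6k6krg-'

This matches exactly 3 of a literal 'k', then the literal '6k' repeated 2 times; then the literal 'kr', then one or more of the literal 'g' (non-capturing group); then anchored at the end.
Matches: at [21:31] → 'kkk6k6kkrg'.
Each match is replaced by '-'.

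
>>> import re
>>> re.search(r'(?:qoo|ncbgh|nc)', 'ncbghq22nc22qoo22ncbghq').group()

Alternation tries branches left to right and keeps the first one that lets the overall match succeed at that position.
`search` walks the string left to right and returns the first match it finds.
The match spans [0:5] → 'ncbgh'.

'ncbgh'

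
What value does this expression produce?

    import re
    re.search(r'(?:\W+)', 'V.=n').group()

'.='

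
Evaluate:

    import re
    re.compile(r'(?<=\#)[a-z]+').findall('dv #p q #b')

['p', 'b']

The positive lookaround only admits positions where the adjacent text matches; those characters stay outside the span.
With no groups in the pattern, `findall` gives back each whole match — 2 here.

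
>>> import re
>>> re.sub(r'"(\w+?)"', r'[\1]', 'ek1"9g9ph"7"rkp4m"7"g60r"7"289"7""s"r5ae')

'ek1[9g9ph]7[rkp4m]7[g60r]7[289]7"[s]r5ae'

Matches: at [3:10] → '"9g9ph"'; at [11:18] → '"rkp4m"'; at [19:25] → '"g60r"'; at [26:31] → '"289"'; at [33:36] → '"s"'.
`\1` in the replacement pulls in group 1's text for each match.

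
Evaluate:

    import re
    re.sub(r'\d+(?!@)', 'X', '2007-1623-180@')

A negative assertion filters positions out without eating any characters.
Matches: at [0:4] → '2007'; at [5:9] → '1623'; at [10:12] → '18'.
Every occurrence is swapped for 'X'.

'X-X-X0@'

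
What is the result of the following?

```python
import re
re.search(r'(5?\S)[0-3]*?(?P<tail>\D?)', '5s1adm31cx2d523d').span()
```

(0, 2)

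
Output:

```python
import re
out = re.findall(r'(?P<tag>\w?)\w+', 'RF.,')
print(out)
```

Pattern: optionally a word character (captured as 'tag'); then one or more of a word character.
Scanning left to right: at [0:2] match 'RF', group 1 = 'R'.
`findall` collects group 1 from the one match (1 total).

['R']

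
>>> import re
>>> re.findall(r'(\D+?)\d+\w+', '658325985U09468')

['U']

This matches one or more of a non-digit (lazy) (captured); then one or more of a digit, then one or more of a word character.
With a single group, `findall` returns only what that group captured — 1 item.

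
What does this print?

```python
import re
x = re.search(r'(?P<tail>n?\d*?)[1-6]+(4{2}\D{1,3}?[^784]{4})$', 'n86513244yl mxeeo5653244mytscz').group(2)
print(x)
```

44mytscz

This matches optionally the literal 'n', then zero or more of a digit (lazy) (captured as 'tail'); then one or more of a character in [1-6]; then exactly 2 of the literal '4', then 1 to 3 of a non-digit (lazy), then exactly 4 of any character except [784] (captured); then anchored at the end.
With the lazy modifier that quantifier settles for the fewest repetitions that let the rest of the pattern succeed (the atoms after it are unaffected and can still be greedy).
`re.search` tries every starting position until one works.
The match spans [17:30] → '5653244mytscz'.
Captured: group 1 = '', group 2 = '44mytscz'.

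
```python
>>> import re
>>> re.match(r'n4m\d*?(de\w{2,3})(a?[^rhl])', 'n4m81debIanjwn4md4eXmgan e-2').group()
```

With `match`, the pattern is implicitly anchored at the beginning.
The match spans [0:11] → 'n4m81debIan'.

'n4m81debIan'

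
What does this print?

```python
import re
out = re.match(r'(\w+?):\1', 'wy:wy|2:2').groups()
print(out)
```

('wy',)

The match spans [0:5] → 'wy:wy'.
Captured: group 1 = 'wy'.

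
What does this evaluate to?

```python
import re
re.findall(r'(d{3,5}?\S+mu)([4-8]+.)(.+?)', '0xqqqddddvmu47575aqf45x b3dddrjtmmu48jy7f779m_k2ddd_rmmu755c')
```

[('ddddvmu', '47575a', 'q'), ('dddrjtmmu48jy7f779m_k2ddd_rmmu', '755', 'c')]

Multiple groups make `findall` return tuples — one 3-tuple for each match.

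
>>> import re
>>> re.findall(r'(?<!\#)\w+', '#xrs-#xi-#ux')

['rs', 'i', 'x']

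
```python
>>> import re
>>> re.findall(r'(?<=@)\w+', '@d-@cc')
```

Because the assertion is zero-width, the text it checks is not consumed and won't appear in the result.
Walking the string: at [1:2] → 'd'; at [4:6] → 'cc'.
Since nothing is captured, `findall` lists the 2 matched substrings directly.

['d', 'cc']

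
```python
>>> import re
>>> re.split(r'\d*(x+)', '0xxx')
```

['', 'xxx', '']

This matches zero or more of a digit; then one or more of a literal 'x' (captured).
Matches to split on: at [0:4] → '0xxx'.
With a capturing group present, the delimiter's captured portion is kept in the result list.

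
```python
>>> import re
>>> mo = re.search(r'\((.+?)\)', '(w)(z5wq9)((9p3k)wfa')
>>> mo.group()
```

'(w)'

Because the quantifier is non-greedy, it stops expanding at the earliest point where the rest of the pattern can succeed.
Unlike `match`, `search` isn't anchored — it looks for the pattern anywhere in the string.
The match spans [0:3] → '(w)'.
Captured: group 1 = 'w'.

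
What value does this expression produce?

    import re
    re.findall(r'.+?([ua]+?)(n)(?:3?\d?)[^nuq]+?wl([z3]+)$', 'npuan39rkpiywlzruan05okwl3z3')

[('ua', 'n', '3z3')]

The pattern matches one or more of any character (lazy); then one or more of one of [ua] (lazy) (captured); then a literal 'n' (captured); then optionally the literal '3', then optionally a digit (non-capturing group); then one or more of any character except [nuq] (lazy), then the literal 'wl'; then one or more of one of [z3] (captured); then anchored at the end.
Walking the string: at [0:28] match 'npuan39rkpiywlzruan05okwl3z3', groups = ('ua', 'n', '3z3').
With 3 capturing groups, `findall` returns a 3-tuple per match.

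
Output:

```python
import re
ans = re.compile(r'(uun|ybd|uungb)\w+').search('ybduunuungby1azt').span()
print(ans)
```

(0, 16)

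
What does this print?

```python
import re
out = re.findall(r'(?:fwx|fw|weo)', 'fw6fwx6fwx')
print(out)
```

['fw', 'fwx', 'fwx']

The regex engine tests alternatives in the order written; an earlier branch that matches wins even if a later one would match more.
Matches: at [0:2] → 'fw'; at [3:6] → 'fwx'; at [7:10] → 'fwx'.
With no groups in the pattern, `findall` gives back each whole match — 3 here.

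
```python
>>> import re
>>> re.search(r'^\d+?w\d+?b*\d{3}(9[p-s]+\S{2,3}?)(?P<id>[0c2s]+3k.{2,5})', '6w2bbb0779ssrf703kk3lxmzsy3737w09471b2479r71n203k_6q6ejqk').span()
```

(0, 23)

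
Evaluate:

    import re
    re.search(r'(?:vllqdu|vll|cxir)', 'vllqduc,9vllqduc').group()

'vllqdu'

Alternation isn't longest-match — the leftmost alternative that fits at this position is chosen.
`re.search` tries every starting position until one works.
The match spans [0:6] → 'vllqdu'.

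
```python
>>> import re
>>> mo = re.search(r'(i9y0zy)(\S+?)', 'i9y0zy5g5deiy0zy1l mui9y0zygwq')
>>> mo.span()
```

This matches the literal 'i9y', then the literal '0zy' (captured); then one or more of a non-whitespace character (lazy) (captured).
The `?` after the quantifier makes it lazy — it takes as little as possible before letting the rest of the pattern try.
`re.search` scans for the first position where the pattern succeeds.
The match spans [0:7] → 'i9y0zy5'.
Captured: group 1 = 'i9y0zy', group 2 = '5'.

(0, 7)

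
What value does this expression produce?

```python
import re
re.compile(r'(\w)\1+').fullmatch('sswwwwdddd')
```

None

`\1` has to match the exact text group 1 already captured.
`re.fullmatch` requires the pattern to consume the entire string.
Here the pattern can't cover the whole string, so the call returns None.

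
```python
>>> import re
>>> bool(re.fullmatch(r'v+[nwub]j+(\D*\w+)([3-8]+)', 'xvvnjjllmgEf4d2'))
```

False

This matches one or more of the literal 'v', then one of [nwub], then one or more of the literal 'j'; then zero or more of a non-digit, then one or more of a word character (captured); then one or more of a character in [3-8] (captured).
`re.fullmatch` requires the pattern to consume the entire string.
Here there's no way to consume every character, so the call returns None, and `bool(None)` is False.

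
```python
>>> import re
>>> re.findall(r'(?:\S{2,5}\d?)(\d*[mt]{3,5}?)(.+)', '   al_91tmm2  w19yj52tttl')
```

[('tmm', '2  w19yj52tttl')]

This matches 2 to 5 of a non-whitespace character, then optionally a digit (non-capturing group); then zero or more of a digit, then 3 to 5 of one of [mt] (lazy) (captured); then one or more of any character (captured).
Matches: at [3:25] match 'al_91tmm2  w19yj52tttl', groups = ('tmm', '2  w19yj52tttl').
Multiple groups make `findall` return tuples — one 2-tuple for the one match.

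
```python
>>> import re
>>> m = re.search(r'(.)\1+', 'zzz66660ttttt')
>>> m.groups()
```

The match spans [0:3] → 'zzz'.
Captured: group 1 = 'z'.

('z',)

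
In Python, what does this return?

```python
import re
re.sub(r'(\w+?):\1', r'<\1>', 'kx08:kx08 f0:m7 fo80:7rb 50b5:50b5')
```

'<kx08> f0:m7 fo80:7rb <50b5>'

After group 1 captures some text, `\1` only succeeds where that same text appears again.
Matches: at [0:9] → 'kx08:kx08'; at [25:34] → '50b5:50b5'.
`\1` in the replacement pulls in group 1's text for each match.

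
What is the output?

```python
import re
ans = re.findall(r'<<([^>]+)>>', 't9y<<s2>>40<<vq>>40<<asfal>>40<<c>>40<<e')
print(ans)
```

['s2', 'vq', 'asfal', 'c']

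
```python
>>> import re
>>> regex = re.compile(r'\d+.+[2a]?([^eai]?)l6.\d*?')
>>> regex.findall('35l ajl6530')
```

This matches one or more of a digit; then one or more of any character, then optionally one of [2a]; then optionally any character except [eai] (captured); then the literal 'l6', then any character, then zero or more of a digit (lazy).
Because there's exactly one group, `findall` drops the full match and keeps group 1 from the one hit.

['']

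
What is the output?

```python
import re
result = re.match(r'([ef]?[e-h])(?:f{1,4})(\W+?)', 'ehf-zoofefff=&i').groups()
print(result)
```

('eh', '-')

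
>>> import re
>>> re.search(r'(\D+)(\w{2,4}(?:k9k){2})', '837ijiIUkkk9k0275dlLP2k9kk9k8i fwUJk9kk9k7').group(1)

The match spans [17:28] → 'dlLP2k9kk9k'.
Captured: group 1 = 'dlL', group 2 = 'P2k9kk9k'.

'dlL'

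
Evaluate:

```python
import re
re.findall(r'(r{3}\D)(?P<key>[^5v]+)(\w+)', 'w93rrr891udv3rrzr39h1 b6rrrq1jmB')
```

[('rrrq', '1jm', 'B')]

Pattern: exactly 3 of the literal 'r', then a non-digit (captured); then one or more of any character except [5v] (captured as 'key'); then one or more of a word character (captured).
`findall` packs the 3 group values into a tuple for every match.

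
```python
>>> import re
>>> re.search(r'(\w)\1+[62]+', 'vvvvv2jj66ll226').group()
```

'vvvvv2'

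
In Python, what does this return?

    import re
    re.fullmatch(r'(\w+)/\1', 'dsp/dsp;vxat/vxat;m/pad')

None

`\1` has to match the exact text group 1 already captured.
For `fullmatch`, every character of the input must be accounted for by the pattern.
Here the string isn't matched end-to-end, so the call returns None.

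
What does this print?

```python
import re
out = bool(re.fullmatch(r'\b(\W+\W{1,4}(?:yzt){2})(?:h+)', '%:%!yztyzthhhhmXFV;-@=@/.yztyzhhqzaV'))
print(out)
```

False

Pattern: a word boundary (`\b`, zero-width); then one or more of a non-word character, then 1 to 4 of a non-word character, then the literal 'yzt' repeated 2 times (captured); then one or more of a literal 'h' (non-capturing group).
`re.fullmatch` is like wrapping the pattern in `^…$` (in single-line mode).
Here there's no way to consume every character, so the call returns None, and `bool(None)` is False.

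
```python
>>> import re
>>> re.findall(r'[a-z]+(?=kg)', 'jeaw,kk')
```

[]

`findall` yields the raw match text (0 of them) because the pattern has no groups.
Nothing in the string satisfies the pattern, so the list is empty.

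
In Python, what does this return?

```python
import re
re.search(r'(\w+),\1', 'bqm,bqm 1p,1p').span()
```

`\1` has to match the exact text group 1 already captured.
The match spans [0:7] → 'bqm,bqm'.

(0, 7)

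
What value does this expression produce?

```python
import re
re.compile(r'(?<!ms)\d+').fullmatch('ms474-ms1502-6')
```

For `fullmatch`, every character of the input must be accounted for by the pattern.
Here the pattern can't cover the whole string, so the call returns None.

None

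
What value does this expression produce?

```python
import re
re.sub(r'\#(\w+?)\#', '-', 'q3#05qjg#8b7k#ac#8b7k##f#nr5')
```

'q3-8b7k-8b7k#-nr5'

Matches: at [2:9] → '#05qjg#'; at [13:17] → '#ac#'; at [22:25] → '#f#'.
`sub` substitutes '-' at each match site.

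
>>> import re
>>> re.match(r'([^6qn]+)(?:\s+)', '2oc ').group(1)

'2oc'

The pattern matches one or more of any character except [6qn] (captured); then one or more of whitespace (non-capturing group).
`re.match` won't scan ahead — the pattern has to work from the very first character.
The match spans [0:4] → '2oc '.
Captured: group 1 = '2oc'.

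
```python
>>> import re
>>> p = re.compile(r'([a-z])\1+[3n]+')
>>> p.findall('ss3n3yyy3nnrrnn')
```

A backreference is literal: `\1` must see the identical characters the first group matched.
Scanning left to right: at [0:5] match 'ss3n3', group 1 = 's'; at [5:11] match 'yyy3nn', group 1 = 'y'; at [11:15] match 'rrnn', group 1 = 'r'.
Because there's exactly one group, `findall` drops the full match and keeps group 1 from each hit.

['s', 'y', 'r']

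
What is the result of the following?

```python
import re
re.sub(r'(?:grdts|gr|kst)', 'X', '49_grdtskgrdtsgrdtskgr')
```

'49_XkXXkX'

Alternation tries branches left to right and keeps the first one that lets the overall match succeed at that position.
Matches: at [3:8] → 'grdts'; at [9:14] → 'grdts'; at [14:19] → 'grdts'; at [20:22] → 'gr'.
Every occurrence is swapped for 'X'.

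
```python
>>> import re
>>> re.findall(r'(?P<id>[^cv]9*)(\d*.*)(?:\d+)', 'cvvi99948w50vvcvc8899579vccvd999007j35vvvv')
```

[('i999', '48w50vvcvc8899579vccvd999007j3')]

With 2 capturing groups, `findall` returns a 2-tuple per match.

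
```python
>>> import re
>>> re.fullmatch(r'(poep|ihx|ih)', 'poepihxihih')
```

None

`fullmatch` succeeds only if the pattern covers the string from start to end.
Here the string isn't matched end-to-end, so the call returns None.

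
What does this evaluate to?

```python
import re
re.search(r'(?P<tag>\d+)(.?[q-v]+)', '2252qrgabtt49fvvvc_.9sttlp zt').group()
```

Pattern: one or more of a digit (captured as 'tag'); then optionally any character, then one or more of a character in [q-v] (captured).
Unlike `match`, `search` isn't anchored — it looks for the pattern anywhere in the string.
The match spans [0:6] → '2252qr'.
Captured: group 1 = '2252', group 2 = 'qr'.

'2252qr'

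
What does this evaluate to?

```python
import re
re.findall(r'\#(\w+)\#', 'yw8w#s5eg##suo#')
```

Walking the string: at [4:10] match '#s5eg#', group 1 = 's5eg'; at [10:15] match '#suo#', group 1 = 'suo'.
One capturing group, so `findall` returns just the captured substring from each match — 2 in all.

['s5eg', 'suo']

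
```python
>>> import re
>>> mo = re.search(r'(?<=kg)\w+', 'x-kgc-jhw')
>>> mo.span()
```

(4, 5)

The positive lookaround only admits positions where the adjacent text matches; those characters stay outside the span.
The match spans [4:5] → 'c'.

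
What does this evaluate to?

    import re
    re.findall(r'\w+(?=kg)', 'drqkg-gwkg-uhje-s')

The `(?=…)`/`(?<=…)` assertion just peeks at neighbouring text; it doesn't advance the match position.
Matches: at [0:3] → 'drq'; at [6:8] → 'gw'.
No capturing groups, so `findall` returns the 2 full match strings.

['drq', 'gw']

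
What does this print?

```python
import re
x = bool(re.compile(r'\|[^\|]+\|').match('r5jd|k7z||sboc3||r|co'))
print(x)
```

False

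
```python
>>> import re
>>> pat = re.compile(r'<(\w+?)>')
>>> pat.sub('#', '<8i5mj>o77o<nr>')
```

Matches: at [0:7] → '<8i5mj>'; at [11:15] → '<nr>'.
Each match is replaced by '#'.

'#o77o#'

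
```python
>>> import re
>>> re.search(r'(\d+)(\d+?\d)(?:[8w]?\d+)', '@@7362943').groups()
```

('7362', '94')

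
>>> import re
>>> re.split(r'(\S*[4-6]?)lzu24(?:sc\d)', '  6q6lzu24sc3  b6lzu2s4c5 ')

['  ', '6q6', '  b6lzu2s4c5 ']

This matches zero or more of a non-whitespace character, then optionally a character in [4-6] (captured); then the literal 'lzu', then the literal '24'; then the literal 'sc', then a digit (non-capturing group).
`re.split` interleaves the captured-group text with the surrounding fragments.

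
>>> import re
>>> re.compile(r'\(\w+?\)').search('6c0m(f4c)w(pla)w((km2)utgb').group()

'(f4c)'

`re.search` tries every starting position until one works.
The match spans [4:9] → '(f4c)'.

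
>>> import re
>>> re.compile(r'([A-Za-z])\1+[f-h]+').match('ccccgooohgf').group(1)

A backreference is literal: `\1` must see the identical characters the first group matched.
`match` is anchored at position 0; if the pattern doesn't fit there, it returns None.
The match spans [0:5] → 'ccccg'.
Captured: group 1 = 'c'.

'c'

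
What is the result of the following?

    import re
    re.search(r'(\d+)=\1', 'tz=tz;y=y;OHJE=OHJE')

After group 1 captures some text, `\1` only succeeds where that same text appears again.
Unlike `match`, `search` isn't anchored — it looks for the pattern anywhere in the string.
Here no position works, so the call returns None.

None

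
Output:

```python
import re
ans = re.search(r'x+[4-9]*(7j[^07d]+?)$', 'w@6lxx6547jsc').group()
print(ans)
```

xx6547jsc

The match spans [4:13] → 'xx6547jsc'.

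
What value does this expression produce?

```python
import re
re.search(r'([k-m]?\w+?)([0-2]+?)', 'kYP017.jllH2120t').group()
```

'kYP0'

The pattern matches optionally a character in [k-m], then one or more of a word character (lazy) (captured); then one or more of a character in [0-2] (lazy) (captured).
A non-greedy quantifier consumes as few characters as it can — just enough that the remainder of the pattern still matches from where it stops; whatever follows it matches normally.
Unlike `match`, `search` isn't anchored — it looks for the pattern anywhere in the string.
The match spans [0:4] → 'kYP0'.
Captured: group 1 = 'kYP', group 2 = '0'.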